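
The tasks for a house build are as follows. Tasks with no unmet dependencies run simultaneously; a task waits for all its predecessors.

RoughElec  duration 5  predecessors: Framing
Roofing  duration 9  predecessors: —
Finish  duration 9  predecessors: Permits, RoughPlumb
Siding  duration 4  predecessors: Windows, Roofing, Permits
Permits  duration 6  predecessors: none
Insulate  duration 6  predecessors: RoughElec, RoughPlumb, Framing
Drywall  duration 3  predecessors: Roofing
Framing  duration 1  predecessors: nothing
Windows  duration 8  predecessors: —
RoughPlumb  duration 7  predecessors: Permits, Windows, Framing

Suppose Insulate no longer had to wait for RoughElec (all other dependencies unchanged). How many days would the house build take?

Original critical path: Windows→RoughPlumb→Finish = 8+7+9 = 24 ⇒ 24 days.
Dropping RoughElec→Insulate doesn't change Insulate's earliest start (15); another predecessor still binds.
New critical path: Windows→RoughPlumb→Finish = 8+7+9 = 24 ⇒ 24 days.

24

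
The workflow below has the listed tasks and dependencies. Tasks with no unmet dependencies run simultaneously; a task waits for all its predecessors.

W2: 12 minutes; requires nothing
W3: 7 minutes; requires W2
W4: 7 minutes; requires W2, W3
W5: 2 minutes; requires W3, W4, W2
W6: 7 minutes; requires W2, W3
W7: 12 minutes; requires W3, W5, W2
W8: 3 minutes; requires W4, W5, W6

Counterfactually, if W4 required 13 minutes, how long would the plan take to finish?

Actual critical path: W2→W3→W4→W5→W7 = 12+7+7+2+12 = 40 ⇒ 40 minutes.
W4 is on the critical path; changing it to 13 makes that path 46 minutes.
The critical path is still W2→W3→W4→W5→W7; finish is now 46 minutes.

46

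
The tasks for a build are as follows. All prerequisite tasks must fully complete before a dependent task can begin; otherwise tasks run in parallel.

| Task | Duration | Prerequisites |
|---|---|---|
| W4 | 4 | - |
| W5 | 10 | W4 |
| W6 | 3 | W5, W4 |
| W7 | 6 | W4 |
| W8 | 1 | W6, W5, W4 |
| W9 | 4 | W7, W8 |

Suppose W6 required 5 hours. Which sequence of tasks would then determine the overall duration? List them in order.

As given, the longest chain is W4→W5→W6→W8→W9 = 4+10+3+1+4 = 22, so the finish is 22 hours.
W6 is on the critical path; changing it to 5 makes that path 24 hours.
No other chain overtakes it, so the finish is 24 hours.

W4, W5, W6, W8, W9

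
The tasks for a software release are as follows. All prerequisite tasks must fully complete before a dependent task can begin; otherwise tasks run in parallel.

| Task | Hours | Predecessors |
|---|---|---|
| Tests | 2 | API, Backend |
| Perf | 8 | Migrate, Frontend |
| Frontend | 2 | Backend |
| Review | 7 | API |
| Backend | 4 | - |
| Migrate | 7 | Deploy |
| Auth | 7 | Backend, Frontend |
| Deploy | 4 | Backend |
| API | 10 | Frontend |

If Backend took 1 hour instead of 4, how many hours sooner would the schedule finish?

As given, the longest chain is Backend→Frontend→API→Review = 4+2+10+7 = 23, so the finish is 23 hours.
Since Backend is critical, the -3 change carries straight to that chain (now 20 hours).
No other chain overtakes it, so the finish is 20 hours.
Change in finish: 20 − 23 = -3 hours.

3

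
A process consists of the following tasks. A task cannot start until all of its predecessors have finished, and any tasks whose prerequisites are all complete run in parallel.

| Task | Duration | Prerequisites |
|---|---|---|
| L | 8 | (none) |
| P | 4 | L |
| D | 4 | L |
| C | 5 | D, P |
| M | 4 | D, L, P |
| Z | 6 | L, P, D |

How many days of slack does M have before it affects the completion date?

Critical path: L→P→Z = 8+4+6 = 18, so the finish is 18 days.
The longest chain containing M totals 16 days.
Slack of M = 14 − 12 = 2 days.

2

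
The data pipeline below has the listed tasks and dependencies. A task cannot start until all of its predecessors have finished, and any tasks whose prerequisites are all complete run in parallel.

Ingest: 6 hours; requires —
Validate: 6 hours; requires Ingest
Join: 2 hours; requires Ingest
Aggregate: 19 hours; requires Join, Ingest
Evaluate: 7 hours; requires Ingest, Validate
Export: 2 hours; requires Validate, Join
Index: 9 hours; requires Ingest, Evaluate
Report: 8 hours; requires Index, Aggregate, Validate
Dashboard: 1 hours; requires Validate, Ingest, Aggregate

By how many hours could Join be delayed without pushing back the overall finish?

1

The longest chain is Ingest→Validate→Evaluate→Index→Report = 6+6+7+9+8 = 36; overall finish 36 hours.
Join finishes as early as 8 and must finish by 9.
Float = 36 − 35 = 1.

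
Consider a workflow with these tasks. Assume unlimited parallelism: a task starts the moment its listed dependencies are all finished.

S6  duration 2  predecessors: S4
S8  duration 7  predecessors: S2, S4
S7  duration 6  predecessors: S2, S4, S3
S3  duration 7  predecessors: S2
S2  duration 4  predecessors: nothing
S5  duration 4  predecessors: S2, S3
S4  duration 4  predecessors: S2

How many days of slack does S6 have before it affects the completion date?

7

The longest chain is S2→S3→S7 = 4+7+6 = 17; overall finish 17 days.
Longest path through S6: 10 days (earliest finish 10, latest finish 17).
Slack of S6 = 15 − 8 = 7 days.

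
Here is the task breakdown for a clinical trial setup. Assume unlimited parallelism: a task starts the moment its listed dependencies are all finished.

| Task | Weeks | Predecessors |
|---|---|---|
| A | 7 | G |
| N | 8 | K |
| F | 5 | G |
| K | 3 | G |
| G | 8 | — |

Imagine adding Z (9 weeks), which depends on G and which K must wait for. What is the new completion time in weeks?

Originally the job takes 19 weeks.
With Z inserted, K now waits for max(G, Z).
New critical path: G→Z→K→N = 8+9+3+8 = 28 ⇒ 28 weeks.

28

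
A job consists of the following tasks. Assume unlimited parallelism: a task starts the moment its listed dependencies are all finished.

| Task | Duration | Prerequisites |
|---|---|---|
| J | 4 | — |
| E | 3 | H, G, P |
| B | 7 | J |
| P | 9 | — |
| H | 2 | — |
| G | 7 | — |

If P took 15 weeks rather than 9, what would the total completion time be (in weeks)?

18

The binding path is P→E = 9+3 = 12; finish at 12 weeks.
P is on the critical path; changing it to 15 makes that path 18 weeks.
The critical path is still P→E; finish is now 18 weeks.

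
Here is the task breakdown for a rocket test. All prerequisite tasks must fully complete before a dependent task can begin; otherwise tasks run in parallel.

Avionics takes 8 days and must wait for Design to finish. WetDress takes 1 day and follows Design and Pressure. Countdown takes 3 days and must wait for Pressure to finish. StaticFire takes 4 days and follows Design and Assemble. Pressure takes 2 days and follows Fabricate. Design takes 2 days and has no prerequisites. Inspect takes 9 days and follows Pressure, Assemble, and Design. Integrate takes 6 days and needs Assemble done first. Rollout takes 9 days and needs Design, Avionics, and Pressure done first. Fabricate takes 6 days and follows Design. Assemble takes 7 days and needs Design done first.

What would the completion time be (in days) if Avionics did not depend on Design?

With the dependency in place, Design→Fabricate→Pressure→Inspect = 2+6+2+9 = 19 sets the finish at 19 days.
Without Design→Avionics, Avionics's earliest start moves from 2 to 0.
New critical path: Design→Fabricate→Pressure→Inspect = 2+6+2+9 = 19 ⇒ 19 days.

19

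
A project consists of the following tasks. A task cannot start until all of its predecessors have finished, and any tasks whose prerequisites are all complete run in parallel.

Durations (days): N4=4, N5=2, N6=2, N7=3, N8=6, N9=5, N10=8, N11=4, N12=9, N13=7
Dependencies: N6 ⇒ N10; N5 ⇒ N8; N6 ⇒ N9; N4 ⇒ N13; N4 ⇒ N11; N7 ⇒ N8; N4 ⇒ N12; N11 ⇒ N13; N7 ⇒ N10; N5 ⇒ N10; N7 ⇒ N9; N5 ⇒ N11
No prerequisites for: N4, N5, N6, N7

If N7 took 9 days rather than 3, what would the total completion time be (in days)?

Baseline: N4→N11→N13 = 4+4+7 = 15 → 15 days.
N7 has 4 days of float (longest path through it is 11).
Now N7→N10 = 9+8 = 17 is longest, so the finish becomes 17 days.

17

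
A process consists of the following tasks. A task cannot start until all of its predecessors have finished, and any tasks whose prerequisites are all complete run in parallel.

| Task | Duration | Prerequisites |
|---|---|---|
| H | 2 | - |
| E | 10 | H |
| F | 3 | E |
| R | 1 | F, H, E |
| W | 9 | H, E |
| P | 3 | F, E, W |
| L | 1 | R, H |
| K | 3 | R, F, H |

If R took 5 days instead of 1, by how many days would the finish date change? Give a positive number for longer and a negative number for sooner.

0

Actual critical path: H→E→W→P = 2+10+9+3 = 24 ⇒ 24 days.
The longest path through R is only 19 days, so R has float 5.
The critical path is still H→E→W→P; finish is now 24 days.
Change in finish: 24 − 24 = +0 days.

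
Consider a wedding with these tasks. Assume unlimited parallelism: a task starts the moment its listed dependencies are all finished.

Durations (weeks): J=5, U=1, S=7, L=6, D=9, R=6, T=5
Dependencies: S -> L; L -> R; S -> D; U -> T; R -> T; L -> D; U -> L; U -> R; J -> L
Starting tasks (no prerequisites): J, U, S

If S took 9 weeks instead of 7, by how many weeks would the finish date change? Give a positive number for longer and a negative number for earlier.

2

Critical path before the change: S→L→R→T = 7+6+6+5 = 24 giving 24 weeks.
S is on the critical path; changing it to 9 makes that path 26 weeks.
That remains the longest chain; total 26 weeks.
Change in finish: 26 − 24 = +2 weeks.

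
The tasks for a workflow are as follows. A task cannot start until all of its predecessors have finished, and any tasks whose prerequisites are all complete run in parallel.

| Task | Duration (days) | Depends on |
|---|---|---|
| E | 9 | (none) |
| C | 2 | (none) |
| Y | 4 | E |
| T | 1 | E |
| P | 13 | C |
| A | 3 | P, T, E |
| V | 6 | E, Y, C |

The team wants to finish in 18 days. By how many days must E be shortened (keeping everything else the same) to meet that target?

1

Current finish: 19 days; target: 18.
E is on every critical path, so each day cut from E cuts the finish by one (this holds down to a finish of 18).
Need 19 − 18 = 1 day off E → E becomes 8 days, finish becomes 18.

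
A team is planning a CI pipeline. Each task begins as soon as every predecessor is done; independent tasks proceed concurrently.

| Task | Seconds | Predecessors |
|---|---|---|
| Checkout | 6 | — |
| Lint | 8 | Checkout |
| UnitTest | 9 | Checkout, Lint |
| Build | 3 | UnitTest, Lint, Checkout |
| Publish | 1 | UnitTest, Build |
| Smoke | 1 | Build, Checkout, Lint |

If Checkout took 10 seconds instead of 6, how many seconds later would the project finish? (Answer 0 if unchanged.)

4

As given, the longest chain is Checkout→Lint→UnitTest→Build→Publish = 6+8+9+3+1 = 27, so the finish is 27 seconds.
Checkout is on the critical path; changing it to 10 makes that path 31 seconds.
That remains the longest chain; total 31 seconds.
Change in finish: 31 − 27 = +4 seconds.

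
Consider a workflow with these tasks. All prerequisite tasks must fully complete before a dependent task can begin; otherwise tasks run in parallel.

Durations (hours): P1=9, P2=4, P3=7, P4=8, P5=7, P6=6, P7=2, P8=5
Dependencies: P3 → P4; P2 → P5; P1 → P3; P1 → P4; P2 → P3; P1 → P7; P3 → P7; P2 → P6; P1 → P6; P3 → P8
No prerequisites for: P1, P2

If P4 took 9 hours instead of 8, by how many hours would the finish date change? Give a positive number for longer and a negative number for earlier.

The binding path is P1→P3→P4 = 9+7+8 = 24; finish at 24 hours.
P4 lies on that path, so at 9 hours the path becomes 25 hours.
The critical path is still P1→P3→P4; finish is now 25 hours.
Change in finish: 25 − 24 = +1 hours.

1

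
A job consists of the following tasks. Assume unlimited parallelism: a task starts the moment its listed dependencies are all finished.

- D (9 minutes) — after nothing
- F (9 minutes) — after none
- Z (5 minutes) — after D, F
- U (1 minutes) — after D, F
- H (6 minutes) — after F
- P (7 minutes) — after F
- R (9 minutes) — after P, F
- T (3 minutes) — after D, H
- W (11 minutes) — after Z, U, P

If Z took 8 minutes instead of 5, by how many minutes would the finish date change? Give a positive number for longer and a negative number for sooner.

1

The binding path is F→P→W = 9+7+11 = 27; finish at 27 minutes.
Z is off the critical path — its longest chain is 25 minutes, giving 2 of slack.
New critical path: D→Z→W = 9+8+11 = 28 ⇒ 28 minutes.
Change in finish: 28 − 27 = +1 minutes.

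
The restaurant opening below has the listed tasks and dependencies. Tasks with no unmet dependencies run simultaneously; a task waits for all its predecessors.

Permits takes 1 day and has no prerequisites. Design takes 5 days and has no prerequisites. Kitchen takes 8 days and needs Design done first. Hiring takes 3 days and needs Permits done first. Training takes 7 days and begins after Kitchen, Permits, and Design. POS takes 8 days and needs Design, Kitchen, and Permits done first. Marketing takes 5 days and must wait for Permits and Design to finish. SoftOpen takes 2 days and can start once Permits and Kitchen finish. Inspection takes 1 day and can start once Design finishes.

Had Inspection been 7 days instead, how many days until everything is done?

21

Baseline: Design→Kitchen→POS = 5+8+8 = 21 → 21 days.
Inspection has 15 days of float (longest path through it is 6).
That remains the longest chain; total 21 days.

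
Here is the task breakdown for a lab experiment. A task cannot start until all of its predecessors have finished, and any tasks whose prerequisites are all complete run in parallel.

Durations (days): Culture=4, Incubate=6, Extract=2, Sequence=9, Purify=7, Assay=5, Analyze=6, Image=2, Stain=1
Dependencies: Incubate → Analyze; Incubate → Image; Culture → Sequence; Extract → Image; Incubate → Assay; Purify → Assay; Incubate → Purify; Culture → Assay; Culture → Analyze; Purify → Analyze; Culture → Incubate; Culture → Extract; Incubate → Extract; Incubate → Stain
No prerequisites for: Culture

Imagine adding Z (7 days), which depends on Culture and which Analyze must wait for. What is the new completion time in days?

Originally the project takes 23 days.
With Z inserted, Analyze now waits for max(Incubate, Culture, Purify, Z).
New critical path: Culture→Incubate→Purify→Analyze = 4+6+7+6 = 23 ⇒ 23 days.

23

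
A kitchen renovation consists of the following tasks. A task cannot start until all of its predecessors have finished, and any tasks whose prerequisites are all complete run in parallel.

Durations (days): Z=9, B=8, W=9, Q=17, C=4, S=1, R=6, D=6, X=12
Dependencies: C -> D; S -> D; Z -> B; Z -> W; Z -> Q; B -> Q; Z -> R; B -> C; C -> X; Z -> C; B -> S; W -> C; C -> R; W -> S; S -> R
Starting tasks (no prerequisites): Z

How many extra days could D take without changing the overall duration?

Z→B→Q = 9+8+17 = 34 sets the makespan at 34 days.
D finishes as early as 28 and must finish by 34.
Slack of D = 28 − 22 = 6 days.

6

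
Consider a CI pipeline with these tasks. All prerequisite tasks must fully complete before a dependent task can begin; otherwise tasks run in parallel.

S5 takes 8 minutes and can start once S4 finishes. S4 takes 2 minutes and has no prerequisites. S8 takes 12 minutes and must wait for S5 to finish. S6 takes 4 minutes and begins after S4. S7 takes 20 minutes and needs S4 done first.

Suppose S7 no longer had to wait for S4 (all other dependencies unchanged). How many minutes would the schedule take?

Original critical path: S4→S5→S8 = 2+8+12 = 22 ⇒ 22 minutes.
Without S4→S7, S7's earliest start moves from 2 to 0.
After: S4→S5→S8 = 2+8+12 = 22 → 22 minutes.

22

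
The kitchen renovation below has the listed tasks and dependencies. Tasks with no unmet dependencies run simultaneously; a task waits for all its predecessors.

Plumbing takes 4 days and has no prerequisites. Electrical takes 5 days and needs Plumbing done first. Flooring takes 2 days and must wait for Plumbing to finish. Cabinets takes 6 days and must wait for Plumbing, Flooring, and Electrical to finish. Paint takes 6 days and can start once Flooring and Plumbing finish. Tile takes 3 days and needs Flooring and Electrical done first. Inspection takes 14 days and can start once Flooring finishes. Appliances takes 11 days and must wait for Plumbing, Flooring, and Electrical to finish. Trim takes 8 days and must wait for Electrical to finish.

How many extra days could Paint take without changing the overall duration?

Plumbing→Electrical→Appliances = 4+5+11 = 20 sets the makespan at 20 days.
Paint finishes as early as 12 and must finish by 20.
So Paint can slip 20 − 12 = 8 days.

8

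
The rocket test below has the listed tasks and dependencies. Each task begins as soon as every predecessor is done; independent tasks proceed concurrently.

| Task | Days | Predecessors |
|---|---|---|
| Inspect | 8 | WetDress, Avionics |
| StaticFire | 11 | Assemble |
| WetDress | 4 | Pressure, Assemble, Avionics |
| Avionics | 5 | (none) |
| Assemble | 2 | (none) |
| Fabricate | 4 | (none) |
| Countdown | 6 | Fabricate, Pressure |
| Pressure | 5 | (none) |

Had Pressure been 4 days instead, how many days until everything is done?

The binding path is Pressure→WetDress→Inspect = 5+4+8 = 17; finish at 17 days.
Pressure is on the critical path; changing it to 4 makes that path 16 days.
New critical path: Avionics→WetDress→Inspect = 5+4+8 = 17 ⇒ 17 days.

17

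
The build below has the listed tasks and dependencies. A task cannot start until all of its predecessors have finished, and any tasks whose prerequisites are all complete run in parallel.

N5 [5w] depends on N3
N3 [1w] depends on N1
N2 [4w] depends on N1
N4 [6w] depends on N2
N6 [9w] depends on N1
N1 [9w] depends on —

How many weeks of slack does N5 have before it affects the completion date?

N1→N2→N4 = 9+4+6 = 19 sets the makespan at 19 weeks.
N5 finishes as early as 15 and must finish by 19.
Slack of N5 = 14 − 10 = 4 weeks.

4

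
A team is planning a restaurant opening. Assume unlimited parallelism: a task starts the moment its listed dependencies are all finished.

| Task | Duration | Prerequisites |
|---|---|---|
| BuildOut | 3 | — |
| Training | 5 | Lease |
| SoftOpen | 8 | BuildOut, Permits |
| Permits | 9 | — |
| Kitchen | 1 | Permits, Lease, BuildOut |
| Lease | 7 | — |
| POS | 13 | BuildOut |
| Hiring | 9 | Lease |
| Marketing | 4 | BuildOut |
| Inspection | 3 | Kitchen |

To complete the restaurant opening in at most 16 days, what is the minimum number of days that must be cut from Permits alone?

Current finish: 17 days; target: 16.
Permits is on every critical path, so each day cut from Permits cuts the finish by one (this holds down to a finish of 16).
Need 17 − 16 = 1 day off Permits → Permits becomes 8 days, finish becomes 16.

1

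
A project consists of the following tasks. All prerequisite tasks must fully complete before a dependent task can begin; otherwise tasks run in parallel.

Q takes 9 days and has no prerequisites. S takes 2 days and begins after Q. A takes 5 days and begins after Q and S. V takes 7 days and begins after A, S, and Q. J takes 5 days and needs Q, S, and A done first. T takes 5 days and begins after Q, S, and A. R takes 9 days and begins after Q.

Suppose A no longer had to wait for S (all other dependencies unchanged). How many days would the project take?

21

Original critical path: Q→S→A→V = 9+2+5+7 = 23 ⇒ 23 days.
Without S→A, A's earliest start moves from 11 to 9.
After: Q→A→V = 9+5+7 = 21 → 21 days.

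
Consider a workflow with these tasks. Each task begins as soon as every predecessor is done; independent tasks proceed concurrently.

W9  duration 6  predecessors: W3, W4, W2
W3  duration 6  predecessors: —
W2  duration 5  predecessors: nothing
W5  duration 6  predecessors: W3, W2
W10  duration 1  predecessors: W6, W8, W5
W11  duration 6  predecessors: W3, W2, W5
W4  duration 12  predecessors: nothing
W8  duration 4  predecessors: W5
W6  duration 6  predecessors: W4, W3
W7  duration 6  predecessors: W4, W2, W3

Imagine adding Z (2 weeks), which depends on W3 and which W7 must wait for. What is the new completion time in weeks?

Originally the plan takes 19 weeks.
With Z inserted, W7 now waits for max(W4, W2, W3, Z).
New critical path: W4→W6→W10 = 12+6+1 = 19 ⇒ 19 weeks.

19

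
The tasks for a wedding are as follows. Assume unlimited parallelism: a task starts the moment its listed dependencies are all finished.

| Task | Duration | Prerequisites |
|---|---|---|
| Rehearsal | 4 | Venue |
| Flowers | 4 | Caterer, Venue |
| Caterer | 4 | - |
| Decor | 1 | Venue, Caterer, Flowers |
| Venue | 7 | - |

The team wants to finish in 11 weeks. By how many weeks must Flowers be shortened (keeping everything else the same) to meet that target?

1

Current finish: 12 weeks; target: 11.
Flowers is on every critical path, so each week cut from Flowers cuts the finish by one (this holds down to a finish of 11).
Need 12 − 11 = 1 week off Flowers → Flowers becomes 3 weeks, finish becomes 11.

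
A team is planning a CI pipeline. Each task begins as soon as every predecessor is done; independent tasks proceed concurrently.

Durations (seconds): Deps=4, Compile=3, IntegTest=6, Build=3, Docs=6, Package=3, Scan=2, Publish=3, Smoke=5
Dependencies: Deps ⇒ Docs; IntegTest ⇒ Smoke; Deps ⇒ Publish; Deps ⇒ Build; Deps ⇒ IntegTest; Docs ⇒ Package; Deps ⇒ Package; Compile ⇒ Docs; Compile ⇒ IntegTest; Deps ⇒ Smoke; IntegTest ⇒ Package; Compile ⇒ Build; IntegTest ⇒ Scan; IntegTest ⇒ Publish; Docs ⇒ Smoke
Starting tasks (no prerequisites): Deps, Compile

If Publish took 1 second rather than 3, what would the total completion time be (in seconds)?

15

The binding path is Deps→IntegTest→Smoke = 4+6+5 = 15; finish at 15 seconds.
Publish is off the critical path — its longest chain is 13 seconds, giving 2 of slack.
No other chain overtakes it, so the finish is 15 seconds.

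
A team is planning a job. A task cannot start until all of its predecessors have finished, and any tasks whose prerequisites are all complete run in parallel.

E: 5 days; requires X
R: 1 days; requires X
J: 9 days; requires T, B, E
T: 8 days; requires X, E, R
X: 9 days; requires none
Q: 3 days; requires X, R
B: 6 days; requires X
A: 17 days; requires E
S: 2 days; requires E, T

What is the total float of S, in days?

7

The longest chain is X→E→T→J = 9+5+8+9 = 31; overall finish 31 days.
S finishes as early as 24 and must finish by 31.
Float = 31 − 24 = 7.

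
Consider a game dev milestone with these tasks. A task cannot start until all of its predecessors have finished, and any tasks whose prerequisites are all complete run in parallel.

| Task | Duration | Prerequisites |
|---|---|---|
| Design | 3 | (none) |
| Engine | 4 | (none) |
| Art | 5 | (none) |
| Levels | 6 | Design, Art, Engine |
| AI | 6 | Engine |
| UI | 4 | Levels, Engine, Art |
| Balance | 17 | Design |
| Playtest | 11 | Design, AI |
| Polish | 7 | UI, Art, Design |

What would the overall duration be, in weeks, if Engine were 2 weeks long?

22

Actual critical path: Art→Levels→UI→Polish = 5+6+4+7 = 22 ⇒ 22 weeks.
The longest path through Engine is only 21 weeks, so Engine has float 1.
No other chain overtakes it, so the finish is 22 weeks.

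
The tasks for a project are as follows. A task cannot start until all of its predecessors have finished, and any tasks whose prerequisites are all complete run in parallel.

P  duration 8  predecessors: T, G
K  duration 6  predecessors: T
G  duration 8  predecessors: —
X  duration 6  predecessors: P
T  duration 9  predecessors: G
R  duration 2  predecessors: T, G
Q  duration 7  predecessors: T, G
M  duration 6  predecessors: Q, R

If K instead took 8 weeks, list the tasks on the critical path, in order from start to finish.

G, T, P, X

The binding path is G→T→P→X = 8+9+8+6 = 31; finish at 31 weeks.
K has 8 weeks of float (longest path through it is 23).
No other chain overtakes it, so the finish is 31 weeks.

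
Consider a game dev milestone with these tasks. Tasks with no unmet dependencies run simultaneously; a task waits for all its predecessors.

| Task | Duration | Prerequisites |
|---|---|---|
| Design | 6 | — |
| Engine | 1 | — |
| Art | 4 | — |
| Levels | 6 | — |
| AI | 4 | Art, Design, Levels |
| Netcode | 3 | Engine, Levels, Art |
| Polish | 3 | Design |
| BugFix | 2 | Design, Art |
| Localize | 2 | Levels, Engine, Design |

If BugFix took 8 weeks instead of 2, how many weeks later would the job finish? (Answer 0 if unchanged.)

The binding path is Design→AI = 6+4 = 10; finish at 10 weeks.
BugFix is off the critical path — its longest chain is 8 weeks, giving 2 of slack.
New critical path: Design→BugFix = 6+8 = 14 ⇒ 14 weeks.
Change in finish: 14 − 10 = +4 weeks.

4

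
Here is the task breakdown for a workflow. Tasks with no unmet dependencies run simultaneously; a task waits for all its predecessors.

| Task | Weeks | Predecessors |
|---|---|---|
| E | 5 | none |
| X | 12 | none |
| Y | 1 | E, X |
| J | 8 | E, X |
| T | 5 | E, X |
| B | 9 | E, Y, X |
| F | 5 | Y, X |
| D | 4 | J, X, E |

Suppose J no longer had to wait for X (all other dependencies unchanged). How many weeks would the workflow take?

Before: longest chain X→J→D = 12+8+4 = 24, finish 24.
Without X→J, J's earliest start moves from 12 to 5.
New critical path: X→Y→B = 12+1+9 = 22 ⇒ 22 weeks.

22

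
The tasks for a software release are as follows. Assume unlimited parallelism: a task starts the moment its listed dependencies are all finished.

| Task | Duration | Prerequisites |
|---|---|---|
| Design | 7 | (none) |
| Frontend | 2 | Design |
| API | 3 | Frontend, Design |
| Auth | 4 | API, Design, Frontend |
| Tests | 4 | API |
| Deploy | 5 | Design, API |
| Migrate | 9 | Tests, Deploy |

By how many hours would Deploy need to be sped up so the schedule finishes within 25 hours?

1

Current finish: 26 hours; target: 25.
Deploy is on every critical path, so each hour cut from Deploy cuts the finish by one (this holds down to a finish of 25).
Need 26 − 25 = 1 hour off Deploy → Deploy becomes 4 hours, finish becomes 25.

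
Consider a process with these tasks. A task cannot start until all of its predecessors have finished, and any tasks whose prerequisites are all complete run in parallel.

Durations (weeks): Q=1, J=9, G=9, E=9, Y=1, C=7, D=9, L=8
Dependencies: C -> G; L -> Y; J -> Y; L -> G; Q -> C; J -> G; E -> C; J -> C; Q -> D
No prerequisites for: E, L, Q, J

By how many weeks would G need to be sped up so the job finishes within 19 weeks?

6

Current finish: 25 weeks; target: 19.
G is on every critical path, so each week cut from G cuts the finish by one (this holds down to a finish of 17).
Need 25 − 19 = 6 weeks off G → G becomes 3 weeks, finish becomes 19.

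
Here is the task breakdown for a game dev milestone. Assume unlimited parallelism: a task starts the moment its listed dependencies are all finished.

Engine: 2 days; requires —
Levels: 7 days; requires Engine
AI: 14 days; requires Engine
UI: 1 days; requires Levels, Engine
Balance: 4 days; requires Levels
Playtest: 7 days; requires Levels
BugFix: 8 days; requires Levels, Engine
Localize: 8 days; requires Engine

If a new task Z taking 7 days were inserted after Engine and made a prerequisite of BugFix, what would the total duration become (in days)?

17

Originally the plan takes 17 days.
With Z inserted, BugFix now waits for max(Levels, Engine, Z).
New critical path: Engine→Z→BugFix = 2+7+8 = 17 ⇒ 17 days.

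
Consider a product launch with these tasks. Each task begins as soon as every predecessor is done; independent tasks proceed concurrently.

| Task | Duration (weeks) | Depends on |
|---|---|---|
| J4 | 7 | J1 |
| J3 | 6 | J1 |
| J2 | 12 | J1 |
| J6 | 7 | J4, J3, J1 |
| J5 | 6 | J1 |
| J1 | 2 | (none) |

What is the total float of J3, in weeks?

1

The longest chain is J1→J4→J6 = 2+7+7 = 16; overall finish 16 weeks.
Longest path through J3: 15 weeks (earliest finish 8, latest finish 9).
So J3 can slip 9 − 8 = 1 week.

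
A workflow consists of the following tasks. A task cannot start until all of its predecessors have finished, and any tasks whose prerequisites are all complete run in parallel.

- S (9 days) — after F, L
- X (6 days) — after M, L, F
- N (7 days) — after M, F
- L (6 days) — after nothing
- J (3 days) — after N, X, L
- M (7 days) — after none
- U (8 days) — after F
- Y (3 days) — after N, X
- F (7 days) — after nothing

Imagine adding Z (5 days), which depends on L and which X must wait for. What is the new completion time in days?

Originally the schedule takes 17 days.
With Z inserted, X now waits for max(M, L, F, Z).
New critical path: L→Z→X→J = 6+5+6+3 = 20 ⇒ 20 days.

20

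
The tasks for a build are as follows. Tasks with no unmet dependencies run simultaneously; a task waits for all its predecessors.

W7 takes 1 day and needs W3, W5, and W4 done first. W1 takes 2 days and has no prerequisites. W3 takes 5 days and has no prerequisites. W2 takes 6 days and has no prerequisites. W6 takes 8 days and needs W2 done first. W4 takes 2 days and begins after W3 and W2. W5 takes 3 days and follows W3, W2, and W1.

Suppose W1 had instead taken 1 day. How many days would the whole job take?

As given, the longest chain is W2→W6 = 6+8 = 14, so the finish is 14 days.
W1 is off the critical path — its longest chain is 6 days, giving 8 of slack.
That remains the longest chain; total 14 days.

14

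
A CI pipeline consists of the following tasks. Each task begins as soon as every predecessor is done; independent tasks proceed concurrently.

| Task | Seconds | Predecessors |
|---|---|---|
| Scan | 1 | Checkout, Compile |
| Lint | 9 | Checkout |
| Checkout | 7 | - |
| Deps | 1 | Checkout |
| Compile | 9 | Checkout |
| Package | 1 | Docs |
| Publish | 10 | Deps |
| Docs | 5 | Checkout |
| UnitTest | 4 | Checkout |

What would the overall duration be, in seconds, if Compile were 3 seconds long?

The binding path is Checkout→Deps→Publish = 7+1+10 = 18; finish at 18 seconds.
Compile has 1 second of float (longest path through it is 17).
That remains the longest chain; total 18 seconds.

18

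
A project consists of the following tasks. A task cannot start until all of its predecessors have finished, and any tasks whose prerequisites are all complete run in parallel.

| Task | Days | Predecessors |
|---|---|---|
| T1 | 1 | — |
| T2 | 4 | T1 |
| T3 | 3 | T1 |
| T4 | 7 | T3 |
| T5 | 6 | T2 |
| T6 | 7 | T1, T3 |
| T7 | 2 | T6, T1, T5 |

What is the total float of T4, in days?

The longest chain is T1→T2→T5→T7 = 1+4+6+2 = 13; overall finish 13 days.
The longest chain containing T4 totals 11 days.
Float = 13 − 11 = 2.

2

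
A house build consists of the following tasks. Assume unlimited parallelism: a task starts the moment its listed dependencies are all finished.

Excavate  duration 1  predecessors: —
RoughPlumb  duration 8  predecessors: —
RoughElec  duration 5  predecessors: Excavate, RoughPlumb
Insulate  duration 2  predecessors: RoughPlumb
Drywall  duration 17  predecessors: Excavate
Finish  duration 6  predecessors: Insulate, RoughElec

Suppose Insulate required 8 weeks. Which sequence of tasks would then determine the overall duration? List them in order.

RoughPlumb, Insulate, Finish

The binding path is RoughPlumb→RoughElec→Finish = 8+5+6 = 19; finish at 19 weeks.
Insulate is off the critical path — its longest chain is 16 weeks, giving 3 of slack.
The binding chain switches to RoughPlumb→Insulate→Finish = 8+8+6 = 22; finish 22 weeks.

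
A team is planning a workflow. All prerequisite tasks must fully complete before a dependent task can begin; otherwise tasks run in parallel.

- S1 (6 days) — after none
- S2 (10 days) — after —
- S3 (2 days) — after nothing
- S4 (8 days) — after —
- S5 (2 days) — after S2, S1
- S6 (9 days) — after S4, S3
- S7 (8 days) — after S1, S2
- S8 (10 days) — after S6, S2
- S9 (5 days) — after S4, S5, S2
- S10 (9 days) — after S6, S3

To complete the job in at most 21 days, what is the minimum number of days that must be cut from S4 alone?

Current finish: 27 days; target: 21.
S4 is on every critical path, so each day cut from S4 cuts the finish by one (this holds down to a finish of 21).
Need 27 − 21 = 6 days off S4 → S4 becomes 2 days, finish becomes 21.

6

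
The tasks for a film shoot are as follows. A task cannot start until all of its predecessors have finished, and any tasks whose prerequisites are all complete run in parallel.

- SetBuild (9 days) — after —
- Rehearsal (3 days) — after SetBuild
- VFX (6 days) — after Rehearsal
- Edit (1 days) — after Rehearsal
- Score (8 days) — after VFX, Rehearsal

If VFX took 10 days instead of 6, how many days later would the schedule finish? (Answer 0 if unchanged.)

As given, the longest chain is SetBuild→Rehearsal→VFX→Score = 9+3+6+8 = 26, so the finish is 26 days.
Since VFX is critical, the +4 change carries straight to that chain (now 30 days).
That remains the longest chain; total 30 days.
Change in finish: 30 − 26 = +4 days.

4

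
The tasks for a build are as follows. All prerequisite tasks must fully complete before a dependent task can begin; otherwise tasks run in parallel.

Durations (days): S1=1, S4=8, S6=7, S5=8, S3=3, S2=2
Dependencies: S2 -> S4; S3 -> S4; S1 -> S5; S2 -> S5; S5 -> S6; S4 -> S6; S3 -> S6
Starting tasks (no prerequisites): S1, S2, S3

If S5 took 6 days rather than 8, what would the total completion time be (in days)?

As given, the longest chain is S3→S4→S6 = 3+8+7 = 18, so the finish is 18 days.
The longest path through S5 is only 17 days, so S5 has float 1.
The critical path is still S3→S4→S6; finish is now 18 days.

18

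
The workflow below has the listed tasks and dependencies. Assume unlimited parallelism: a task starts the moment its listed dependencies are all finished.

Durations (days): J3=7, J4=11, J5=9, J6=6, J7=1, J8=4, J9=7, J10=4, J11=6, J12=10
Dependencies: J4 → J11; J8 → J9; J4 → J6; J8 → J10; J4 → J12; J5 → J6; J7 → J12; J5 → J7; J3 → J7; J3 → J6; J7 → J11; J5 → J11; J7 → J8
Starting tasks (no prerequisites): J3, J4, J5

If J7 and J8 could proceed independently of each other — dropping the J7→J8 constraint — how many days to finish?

Original critical path: J4→J12 = 11+10 = 21 ⇒ 21 days.
Without J7→J8, J8's earliest start moves from 10 to 0.
New critical path: J4→J12 = 11+10 = 21 ⇒ 21 days.

21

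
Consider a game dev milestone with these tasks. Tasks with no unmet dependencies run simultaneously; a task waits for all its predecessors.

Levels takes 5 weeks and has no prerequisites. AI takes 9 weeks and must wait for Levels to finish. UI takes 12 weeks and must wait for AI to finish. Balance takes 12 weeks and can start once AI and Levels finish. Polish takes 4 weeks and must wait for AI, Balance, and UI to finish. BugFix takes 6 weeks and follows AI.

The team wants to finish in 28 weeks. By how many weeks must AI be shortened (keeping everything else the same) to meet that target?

Current finish: 30 weeks; target: 28.
AI is on every critical path, so each week cut from AI cuts the finish by one (this holds down to a finish of 22).
Need 30 − 28 = 2 weeks off AI → AI becomes 7 weeks, finish becomes 28.

2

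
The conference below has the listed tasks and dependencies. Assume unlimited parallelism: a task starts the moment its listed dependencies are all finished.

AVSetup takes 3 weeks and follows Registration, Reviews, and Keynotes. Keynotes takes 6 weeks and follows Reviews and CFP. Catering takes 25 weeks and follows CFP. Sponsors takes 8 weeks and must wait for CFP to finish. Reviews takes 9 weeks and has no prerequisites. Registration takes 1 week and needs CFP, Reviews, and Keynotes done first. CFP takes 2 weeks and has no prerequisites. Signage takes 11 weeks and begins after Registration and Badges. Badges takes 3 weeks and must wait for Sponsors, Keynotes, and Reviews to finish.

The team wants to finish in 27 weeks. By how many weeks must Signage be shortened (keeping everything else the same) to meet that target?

2

Current finish: 29 weeks; target: 27.
Signage is on every critical path, so each week cut from Signage cuts the finish by one (this holds down to a finish of 27).
Need 29 − 27 = 2 weeks off Signage → Signage becomes 9 weeks, finish becomes 27.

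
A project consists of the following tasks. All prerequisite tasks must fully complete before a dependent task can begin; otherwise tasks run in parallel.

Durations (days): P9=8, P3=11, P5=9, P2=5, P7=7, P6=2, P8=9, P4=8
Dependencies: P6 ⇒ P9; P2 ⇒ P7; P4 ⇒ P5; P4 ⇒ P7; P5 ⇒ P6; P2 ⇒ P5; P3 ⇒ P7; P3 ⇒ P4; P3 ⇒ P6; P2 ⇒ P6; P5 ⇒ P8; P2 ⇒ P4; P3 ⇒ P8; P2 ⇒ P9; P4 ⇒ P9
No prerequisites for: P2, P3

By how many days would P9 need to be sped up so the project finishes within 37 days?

1

Current finish: 38 days; target: 37.
P9 is on every critical path, so each day cut from P9 cuts the finish by one (this holds down to a finish of 37).
Need 38 − 37 = 1 day off P9 → P9 becomes 7 days, finish becomes 37.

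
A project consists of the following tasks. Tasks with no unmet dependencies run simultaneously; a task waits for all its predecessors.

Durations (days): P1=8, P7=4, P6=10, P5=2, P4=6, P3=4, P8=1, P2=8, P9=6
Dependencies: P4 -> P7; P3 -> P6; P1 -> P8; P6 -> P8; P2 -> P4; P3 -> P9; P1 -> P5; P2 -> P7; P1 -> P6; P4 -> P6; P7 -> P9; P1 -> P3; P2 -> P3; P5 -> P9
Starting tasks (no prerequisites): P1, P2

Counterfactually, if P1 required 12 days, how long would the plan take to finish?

Actual critical path: P2→P4→P6→P8 = 8+6+10+1 = 25 ⇒ 25 days.
P1 is off the critical path — its longest chain is 23 days, giving 2 of slack.
The binding chain switches to P1→P3→P6→P8 = 12+4+10+1 = 27; finish 27 days.

27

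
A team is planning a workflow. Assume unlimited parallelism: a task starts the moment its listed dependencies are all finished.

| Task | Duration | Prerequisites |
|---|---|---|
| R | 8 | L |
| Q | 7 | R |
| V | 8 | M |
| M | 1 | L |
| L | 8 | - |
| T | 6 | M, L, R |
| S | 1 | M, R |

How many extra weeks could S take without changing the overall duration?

6

Critical path: L→R→Q = 8+8+7 = 23, so the finish is 23 weeks.
S finishes as early as 17 and must finish by 23.
So S can slip 23 − 17 = 6 weeks.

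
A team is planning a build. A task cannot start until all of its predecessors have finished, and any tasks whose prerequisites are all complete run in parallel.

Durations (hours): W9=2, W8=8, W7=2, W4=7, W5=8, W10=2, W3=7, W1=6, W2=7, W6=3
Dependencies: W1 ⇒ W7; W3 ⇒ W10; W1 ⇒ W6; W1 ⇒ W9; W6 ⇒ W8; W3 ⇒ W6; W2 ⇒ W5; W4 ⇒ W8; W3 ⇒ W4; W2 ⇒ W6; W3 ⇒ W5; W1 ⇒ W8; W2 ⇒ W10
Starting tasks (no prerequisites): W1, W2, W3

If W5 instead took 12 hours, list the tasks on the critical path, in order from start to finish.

As given, the longest chain is W3→W4→W8 = 7+7+8 = 22, so the finish is 22 hours.
The longest path through W5 is only 15 hours, so W5 has float 7.
That remains the longest chain; total 22 hours.

W3, W4, W8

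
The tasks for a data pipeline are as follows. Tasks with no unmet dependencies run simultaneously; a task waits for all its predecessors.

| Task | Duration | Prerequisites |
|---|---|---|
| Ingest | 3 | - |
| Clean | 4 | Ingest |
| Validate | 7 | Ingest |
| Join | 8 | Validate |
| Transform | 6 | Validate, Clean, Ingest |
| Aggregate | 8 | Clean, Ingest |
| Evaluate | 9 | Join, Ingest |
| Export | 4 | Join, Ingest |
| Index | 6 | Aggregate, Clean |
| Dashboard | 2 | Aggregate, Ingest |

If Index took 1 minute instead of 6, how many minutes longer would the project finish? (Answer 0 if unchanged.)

0

Baseline: Ingest→Validate→Join→Evaluate = 3+7+8+9 = 27 → 27 minutes.
The longest path through Index is only 21 minutes, so Index has float 6.
That remains the longest chain; total 27 minutes.
Change in finish: 27 − 27 = +0 minutes.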